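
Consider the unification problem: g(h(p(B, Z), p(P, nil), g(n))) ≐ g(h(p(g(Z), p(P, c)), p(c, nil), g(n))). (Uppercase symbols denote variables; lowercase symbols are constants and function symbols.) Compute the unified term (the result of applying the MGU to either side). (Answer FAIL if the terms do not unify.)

g(h(p(g(p(c, c)), p(c, c)), p(c, nil), g(n)))

Decompose g/1: h(p(B, Z), p(P, nil), g(n)) ≐ h(p(g(Z), p(P, c)), p(c, nil), g(n)).
Decompose h/3: p(B, Z) ≐ p(g(Z), p(P, c)),  p(P, nil) ≐ p(c, nil),  g(n) ≐ g(n).
Decompose p/2: B ≐ g(Z),  Z ≐ p(P, c).
Bind B := g(Z); no other remaining equation mentions B.
Bind Z := p(P, c); no other remaining equation mentions Z. Substituting into the earlier binding gives B := g(p(P, c)).
Decompose p/2: P ≐ c,  nil ≐ nil.
Bind P := c; no other remaining equation mentions P. Substituting into the earlier bindings gives B := g(p(c, c)), Z := p(c, c).
Delete trivial equation nil ≐ nil.
Delete trivial equation g(n) ≐ g(n).
Applying the MGU to either side gives g(h(p(g(p(c, c)), p(c, c)), p(c, nil), g(n))).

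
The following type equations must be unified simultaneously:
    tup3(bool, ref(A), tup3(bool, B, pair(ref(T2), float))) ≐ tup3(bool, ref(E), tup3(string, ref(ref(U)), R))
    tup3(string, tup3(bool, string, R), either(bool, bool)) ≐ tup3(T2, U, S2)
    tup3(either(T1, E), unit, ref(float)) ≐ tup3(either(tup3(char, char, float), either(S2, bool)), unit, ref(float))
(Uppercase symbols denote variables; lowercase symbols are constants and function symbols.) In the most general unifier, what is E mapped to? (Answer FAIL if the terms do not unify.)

Decompose tup3/3: bool ≐ bool,  ref(A) ≐ ref(E),  tup3(bool, B, pair(ref(T2), float)) ≐ tup3(string, ref(ref(U)), R).
Delete trivial equation bool ≐ bool.
Decompose ref/1: A ≐ E.
Bind A := E; no other remaining equation mentions A.
Decompose tup3/3: bool ≐ string,  B ≐ ref(ref(U)),  pair(ref(T2), float) ≐ R.
Clash: constants bool and string differ; no unifier exists.

FAIL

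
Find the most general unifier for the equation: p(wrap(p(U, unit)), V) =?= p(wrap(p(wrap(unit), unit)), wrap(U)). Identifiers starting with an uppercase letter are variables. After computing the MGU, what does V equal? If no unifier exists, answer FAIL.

wrap(wrap(unit))

Decompose p/2: wrap(p(U, unit)) =?= wrap(p(wrap(unit), unit)),  V =?= wrap(U).
Decompose wrap/1: p(U, unit) =?= p(wrap(unit), unit).
Decompose p/2: U =?= wrap(unit),  unit =?= unit.
Bind U := wrap(unit); substituting into the one remaining equation that mentions U gives: V =?= wrap(wrap(unit)).
Delete trivial equation unit =?= unit.
Bind V := wrap(wrap(unit)).
MGU = { U -> wrap(unit), V -> wrap(wrap(unit)) }, so V -> wrap(wrap(unit)).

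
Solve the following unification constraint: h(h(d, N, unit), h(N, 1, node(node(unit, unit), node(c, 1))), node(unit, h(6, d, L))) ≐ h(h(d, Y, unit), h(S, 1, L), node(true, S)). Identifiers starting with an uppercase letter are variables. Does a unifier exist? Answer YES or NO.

Decompose h/3: h(d, N, unit) ≐ h(d, Y, unit),  h(N, 1, node(node(unit, unit), node(c, 1))) ≐ h(S, 1, L),  node(unit, h(6, d, L)) ≐ node(true, S).
Decompose h/3: d ≐ d,  N ≐ Y,  unit ≐ unit.
Delete trivial equation d ≐ d.
Bind N := Y; substituting into the one remaining equation that mentions N gives: h(Y, 1, node(node(unit, unit), node(c, 1))) ≐ h(S, 1, L).
Delete trivial equation unit ≐ unit.
Decompose h/3: Y ≐ S,  1 ≐ 1,  node(node(unit, unit), node(c, 1)) ≐ L.
Bind Y := S; no other remaining equation mentions Y. Substituting into the earlier binding gives N := S.
Delete trivial equation 1 ≐ 1.
Bind L := node(node(unit, unit), node(c, 1)); substituting into the remaining equation gives: node(unit, h(6, d, node(node(unit, unit), node(c, 1)))) ≐ node(true, S).
Decompose node/2: unit ≐ true,  h(6, d, node(node(unit, unit), node(c, 1))) ≐ S.
Clash: constants unit and true differ; no unifier exists.

NO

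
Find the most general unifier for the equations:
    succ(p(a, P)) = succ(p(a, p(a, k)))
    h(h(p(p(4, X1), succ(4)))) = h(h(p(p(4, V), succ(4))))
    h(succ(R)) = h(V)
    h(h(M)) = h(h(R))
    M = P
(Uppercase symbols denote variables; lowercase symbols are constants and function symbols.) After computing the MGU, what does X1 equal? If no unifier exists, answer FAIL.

succ(p(a, k))

Decompose succ/1: p(a, P) = p(a, p(a, k)).
Decompose p/2: a = a,  P = p(a, k).
Delete trivial equation a = a.
Bind P := p(a, k); substituting into the one remaining equation that mentions P gives: M = p(a, k).
Decompose h/1: h(p(p(4, X1), succ(4))) = h(p(p(4, V), succ(4))).
Decompose h/1: p(p(4, X1), succ(4)) = p(p(4, V), succ(4)).
Decompose p/2: p(4, X1) = p(4, V),  succ(4) = succ(4).
Decompose p/2: 4 = 4,  X1 = V.
Delete trivial equation 4 = 4.
Bind X1 := V; no other remaining equation mentions X1.
Delete trivial equation succ(4) = succ(4).
Decompose h/1: succ(R) = V.
Bind V := succ(R); no other remaining equation mentions V. Substituting into the earlier binding gives X1 := succ(R).
Decompose h/1: h(M) = h(R).
Decompose h/1: M = R.
Bind M := R; substituting into the remaining equation gives: R = p(a, k).
Bind R := p(a, k). Substituting into the earlier bindings gives X1 := succ(p(a, k)), V := succ(p(a, k)), M := p(a, k).
MGU = { P ↦ p(a, k), X1 ↦ succ(p(a, k)), V ↦ succ(p(a, k)), M ↦ p(a, k), R ↦ p(a, k) }, so X1 ↦ succ(p(a, k)).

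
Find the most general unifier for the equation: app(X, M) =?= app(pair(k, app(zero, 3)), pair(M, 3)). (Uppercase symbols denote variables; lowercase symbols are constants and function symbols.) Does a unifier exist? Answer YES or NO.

NO

Decompose app/2: X =?= pair(k, app(zero, 3)),  M =?= pair(M, 3).
Bind X := pair(k, app(zero, 3)); no other remaining equation mentions X.
Occurs check fails: M occurs in pair(M, 3); the equation M =?= pair(M, 3) has no finite solution.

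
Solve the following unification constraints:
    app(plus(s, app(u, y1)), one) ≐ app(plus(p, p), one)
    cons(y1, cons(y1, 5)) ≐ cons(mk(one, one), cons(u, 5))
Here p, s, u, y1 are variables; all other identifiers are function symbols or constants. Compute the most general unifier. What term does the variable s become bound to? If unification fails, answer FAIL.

Decompose app/2: plus(s, app(u, y1)) ≐ plus(p, p),  one ≐ one.
Decompose plus/2: s ≐ p,  app(u, y1) ≐ p.
Bind s := p; no other remaining equation mentions s.
Bind p := app(u, y1); no other remaining equation mentions p. Substituting into the earlier binding gives s := app(u, y1).
Delete trivial equation one ≐ one.
Decompose cons/2: y1 ≐ mk(one, one),  cons(y1, 5) ≐ cons(u, 5).
Bind y1 := mk(one, one); substituting into the remaining equation gives: cons(mk(one, one), 5) ≐ cons(u, 5). Substituting into the earlier bindings gives s := app(u, mk(one, one)), p := app(u, mk(one, one)).
Decompose cons/2: mk(one, one) ≐ u,  5 ≐ 5.
Bind u := mk(one, one); no other remaining equation mentions u. Substituting into the earlier bindings gives s := app(mk(one, one), mk(one, one)), p := app(mk(one, one), mk(one, one)).
Delete trivial equation 5 ≐ 5.
MGU = { s ↦ app(mk(one, one), mk(one, one)), p ↦ app(mk(one, one), mk(one, one)), y1 ↦ mk(one, one), u ↦ mk(one, one) }, so s ↦ app(mk(one, one), mk(one, one)).

app(mk(one, one), mk(one, one))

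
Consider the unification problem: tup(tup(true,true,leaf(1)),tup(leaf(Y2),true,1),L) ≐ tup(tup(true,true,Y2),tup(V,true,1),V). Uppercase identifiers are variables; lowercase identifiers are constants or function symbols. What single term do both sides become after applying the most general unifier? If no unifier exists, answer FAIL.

tup(tup(true,true,leaf(1)),tup(leaf(leaf(1)),true,1),leaf(leaf(1)))

Decompose tup/3: tup(true,true,leaf(1)) ≐ tup(true,true,Y2),  tup(leaf(Y2),true,1) ≐ tup(V,true,1),  L ≐ V.
Decompose tup/3: true ≐ true,  true ≐ true,  leaf(1) ≐ Y2.
Delete trivial equation true ≐ true.
Delete trivial equation true ≐ true.
Bind Y2 := leaf(1); substituting into the one remaining equation that mentions Y2 gives: tup(leaf(leaf(1)),true,1) ≐ tup(V,true,1).
Decompose tup/3: leaf(leaf(1)) ≐ V,  true ≐ true,  1 ≐ 1.
Bind V := leaf(leaf(1)); substituting into the one remaining equation that mentions V gives: L ≐ leaf(leaf(1)).
Delete trivial equation true ≐ true.
Delete trivial equation 1 ≐ 1.
Bind L := leaf(leaf(1)).
Applying the MGU to either side gives tup(tup(true,true,leaf(1)),tup(leaf(leaf(1)),true,1),leaf(leaf(1))).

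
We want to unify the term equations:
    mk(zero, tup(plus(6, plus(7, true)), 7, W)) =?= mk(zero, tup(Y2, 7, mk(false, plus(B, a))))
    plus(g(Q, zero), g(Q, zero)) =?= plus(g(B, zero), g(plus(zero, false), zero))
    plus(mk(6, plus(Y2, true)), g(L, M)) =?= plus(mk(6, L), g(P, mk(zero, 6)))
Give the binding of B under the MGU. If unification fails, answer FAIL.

Decompose mk/2: zero =?= zero,  tup(plus(6, plus(7, true)), 7, W) =?= tup(Y2, 7, mk(false, plus(B, a))).
Delete trivial equation zero =?= zero.
Decompose tup/3: plus(6, plus(7, true)) =?= Y2,  7 =?= 7,  W =?= mk(false, plus(B, a)).
Bind Y2 := plus(6, plus(7, true)); substituting into the one remaining equation that mentions Y2 gives: plus(mk(6, plus(plus(6, plus(7, true)), true)), g(L, M)) =?= plus(mk(6, L), g(P, mk(zero, 6))).
Delete trivial equation 7 =?= 7.
Bind W := mk(false, plus(B, a)); no other remaining equation mentions W.
Decompose plus/2: g(Q, zero) =?= g(B, zero),  g(Q, zero) =?= g(plus(zero, false), zero).
Decompose g/2: Q =?= B,  zero =?= zero.
Bind Q := B; substituting into the one remaining equation that mentions Q gives: g(B, zero) =?= g(plus(zero, false), zero).
Delete trivial equation zero =?= zero.
Decompose g/2: B =?= plus(zero, false),  zero =?= zero.
Bind B := plus(zero, false); no other remaining equation mentions B. Substituting into the earlier bindings gives W := mk(false, plus(plus(zero, false), a)), Q := plus(zero, false).
Delete trivial equation zero =?= zero.
Decompose plus/2: mk(6, plus(plus(6, plus(7, true)), true)) =?= mk(6, L),  g(L, M) =?= g(P, mk(zero, 6)).
Decompose mk/2: 6 =?= 6,  plus(plus(6, plus(7, true)), true) =?= L.
Delete trivial equation 6 =?= 6.
Bind L := plus(plus(6, plus(7, true)), true); substituting into the remaining equation gives: g(plus(plus(6, plus(7, true)), true), M) =?= g(P, mk(zero, 6)).
Decompose g/2: plus(plus(6, plus(7, true)), true) =?= P,  M =?= mk(zero, 6).
Bind P := plus(plus(6, plus(7, true)), true); no other remaining equation mentions P.
Bind M := mk(zero, 6).
MGU = { Y2 := plus(6, plus(7, true)), W := mk(false, plus(plus(zero, false), a)), Q := plus(zero, false), B := plus(zero, false), L := plus(plus(6, plus(7, true)), true), P := plus(plus(6, plus(7, true)), true), M := mk(zero, 6) }, so B := plus(zero, false).

plus(zero, false)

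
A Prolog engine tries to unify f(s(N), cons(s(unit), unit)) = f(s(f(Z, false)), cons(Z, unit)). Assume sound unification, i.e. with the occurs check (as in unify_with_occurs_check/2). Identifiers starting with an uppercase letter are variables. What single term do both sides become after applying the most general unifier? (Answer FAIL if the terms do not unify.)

f(s(f(s(unit), false)), cons(s(unit), unit))

Decompose f/2: s(N) = s(f(Z, false)),  cons(s(unit), unit) = cons(Z, unit).
Decompose s/1: N = f(Z, false).
Bind N := f(Z, false); no other remaining equation mentions N.
Decompose cons/2: s(unit) = Z,  unit = unit.
Bind Z := s(unit); no other remaining equation mentions Z. Substituting into the earlier binding gives N := f(s(unit), false).
Delete trivial equation unit = unit.
Applying the MGU to either side gives f(s(f(s(unit), false)), cons(s(unit), unit)).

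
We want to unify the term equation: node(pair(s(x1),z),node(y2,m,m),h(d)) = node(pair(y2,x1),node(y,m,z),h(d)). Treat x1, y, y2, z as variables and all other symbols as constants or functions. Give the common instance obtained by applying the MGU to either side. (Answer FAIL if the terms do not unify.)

node(pair(s(m),m),node(s(m),m,m),h(d))

Decompose node/3: pair(s(x1),z) = pair(y2,x1),  node(y2,m,m) = node(y,m,z),  h(d) = h(d).
Decompose pair/2: s(x1) = y2,  z = x1.
Bind y2 := s(x1); substituting into the one remaining equation that mentions y2 gives: node(s(x1),m,m) = node(y,m,z).
Bind z := x1; substituting into the one remaining equation that mentions z gives: node(s(x1),m,m) = node(y,m,x1).
Decompose node/3: s(x1) = y,  m = m,  m = x1.
Bind y := s(x1); no other remaining equation mentions y.
Delete trivial equation m = m.
Bind x1 := m; no other remaining equation mentions x1. Substituting into the earlier bindings gives y2 := s(m), z := m, y := s(m).
Delete trivial equation h(d) = h(d).
Applying the MGU to either side gives node(pair(s(m),m),node(s(m),m,m),h(d)).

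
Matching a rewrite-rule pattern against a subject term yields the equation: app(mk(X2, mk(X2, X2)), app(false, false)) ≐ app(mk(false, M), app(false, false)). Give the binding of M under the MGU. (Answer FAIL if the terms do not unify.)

Decompose app/2: mk(X2, mk(X2, X2)) ≐ mk(false, M),  app(false, false) ≐ app(false, false).
Decompose mk/2: X2 ≐ false,  mk(X2, X2) ≐ M.
Bind X2 := false; substituting into the one remaining equation that mentions X2 gives: mk(false, false) ≐ M.
Bind M := mk(false, false); no other remaining equation mentions M.
Delete trivial equation app(false, false) ≐ app(false, false).
MGU = { X2 -> false, M -> mk(false, false) }, so M -> mk(false, false).

mk(false, false)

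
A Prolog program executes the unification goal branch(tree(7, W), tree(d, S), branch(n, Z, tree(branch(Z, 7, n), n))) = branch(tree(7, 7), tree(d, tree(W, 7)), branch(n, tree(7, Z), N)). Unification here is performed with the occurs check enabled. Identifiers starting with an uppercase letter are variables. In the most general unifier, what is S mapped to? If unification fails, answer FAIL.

FAIL

Decompose branch/3: tree(7, W) = tree(7, 7),  tree(d, S) = tree(d, tree(W, 7)),  branch(n, Z, tree(branch(Z, 7, n), n)) = branch(n, tree(7, Z), N).
Decompose tree/2: 7 = 7,  W = 7.
Delete trivial equation 7 = 7.
Bind W := 7; substituting into the one remaining equation that mentions W gives: tree(d, S) = tree(d, tree(7, 7)).
Decompose tree/2: d = d,  S = tree(7, 7).
Delete trivial equation d = d.
Bind S := tree(7, 7); no other remaining equation mentions S.
Decompose branch/3: n = n,  Z = tree(7, Z),  tree(branch(Z, 7, n), n) = N.
Delete trivial equation n = n.
Occurs check fails: Z occurs in tree(7, Z); the equation Z = tree(7, Z) has no finite solution.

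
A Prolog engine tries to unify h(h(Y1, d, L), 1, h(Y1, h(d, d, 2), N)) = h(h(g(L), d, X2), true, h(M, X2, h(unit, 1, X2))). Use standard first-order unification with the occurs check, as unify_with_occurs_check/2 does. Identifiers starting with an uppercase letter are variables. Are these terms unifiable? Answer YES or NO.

Decompose h/3: h(Y1, d, L) = h(g(L), d, X2),  1 = true,  h(Y1, h(d, d, 2), N) = h(M, X2, h(unit, 1, X2)).
Decompose h/3: Y1 = g(L),  d = d,  L = X2.
Bind Y1 := g(L); substituting into the one remaining equation that mentions Y1 gives: h(g(L), h(d, d, 2), N) = h(M, X2, h(unit, 1, X2)).
Delete trivial equation d = d.
Bind L := X2; substituting into the one remaining equation that mentions L gives: h(g(X2), h(d, d, 2), N) = h(M, X2, h(unit, 1, X2)). Substituting into the earlier binding gives Y1 := g(X2).
Clash: constants 1 and true differ; no unifier exists.

NO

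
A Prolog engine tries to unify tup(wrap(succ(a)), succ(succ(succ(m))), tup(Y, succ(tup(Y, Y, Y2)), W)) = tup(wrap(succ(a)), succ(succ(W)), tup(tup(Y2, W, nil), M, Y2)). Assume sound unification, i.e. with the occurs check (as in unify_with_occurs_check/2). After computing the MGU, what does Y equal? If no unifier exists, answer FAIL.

tup(succ(m), succ(m), nil)

Decompose tup/3: wrap(succ(a)) = wrap(succ(a)),  succ(succ(succ(m))) = succ(succ(W)),  tup(Y, succ(tup(Y, Y, Y2)), W) = tup(tup(Y2, W, nil), M, Y2).
Delete trivial equation wrap(succ(a)) = wrap(succ(a)).
Decompose succ/1: succ(succ(m)) = succ(W).
Decompose succ/1: succ(m) = W.
Bind W := succ(m); substituting into the remaining equation gives: tup(Y, succ(tup(Y, Y, Y2)), succ(m)) = tup(tup(Y2, succ(m), nil), M, Y2).
Decompose tup/3: Y = tup(Y2, succ(m), nil),  succ(tup(Y, Y, Y2)) = M,  succ(m) = Y2.
Bind Y := tup(Y2, succ(m), nil); substituting into the one remaining equation that mentions Y gives: succ(tup(tup(Y2, succ(m), nil), tup(Y2, succ(m), nil), Y2)) = M.
Bind M := succ(tup(tup(Y2, succ(m), nil), tup(Y2, succ(m), nil), Y2)); no other remaining equation mentions M.
Bind Y2 := succ(m). Substituting into the earlier bindings gives Y := tup(succ(m), succ(m), nil), M := succ(tup(tup(succ(m), succ(m), nil), tup(succ(m), succ(m), nil), succ(m))).
MGU = { W = succ(m), Y = tup(succ(m), succ(m), nil), M = succ(tup(tup(succ(m), succ(m), nil), tup(succ(m), succ(m), nil), succ(m))), Y2 = succ(m) }, so Y = tup(succ(m), succ(m), nil).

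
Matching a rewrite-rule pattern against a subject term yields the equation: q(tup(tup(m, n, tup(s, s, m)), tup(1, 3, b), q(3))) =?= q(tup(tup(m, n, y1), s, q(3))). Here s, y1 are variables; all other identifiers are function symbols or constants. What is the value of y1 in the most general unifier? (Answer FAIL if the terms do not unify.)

Decompose q/1: tup(tup(m, n, tup(s, s, m)), tup(1, 3, b), q(3)) =?= tup(tup(m, n, y1), s, q(3)).
Decompose tup/3: tup(m, n, tup(s, s, m)) =?= tup(m, n, y1),  tup(1, 3, b) =?= s,  q(3) =?= q(3).
Decompose tup/3: m =?= m,  n =?= n,  tup(s, s, m) =?= y1.
Delete trivial equation m =?= m.
Delete trivial equation n =?= n.
Bind y1 := tup(s, s, m); no other remaining equation mentions y1.
Bind s := tup(1, 3, b); no other remaining equation mentions s. Substituting into the earlier binding gives y1 := tup(tup(1, 3, b), tup(1, 3, b), m).
Delete trivial equation q(3) =?= q(3).
MGU = { y1 ↦ tup(tup(1, 3, b), tup(1, 3, b), m), s ↦ tup(1, 3, b) }, so y1 ↦ tup(tup(1, 3, b), tup(1, 3, b), m).

tup(tup(1, 3, b), tup(1, 3, b), m)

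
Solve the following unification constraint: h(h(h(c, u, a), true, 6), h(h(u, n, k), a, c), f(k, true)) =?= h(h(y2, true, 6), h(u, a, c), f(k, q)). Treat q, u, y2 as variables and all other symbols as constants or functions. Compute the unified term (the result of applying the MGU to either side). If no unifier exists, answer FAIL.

FAIL

Decompose h/3: h(h(c, u, a), true, 6) =?= h(y2, true, 6),  h(h(u, n, k), a, c) =?= h(u, a, c),  f(k, true) =?= f(k, q).
Decompose h/3: h(c, u, a) =?= y2,  true =?= true,  6 =?= 6.
Bind y2 := h(c, u, a); no other remaining equation mentions y2.
Delete trivial equation true =?= true.
Delete trivial equation 6 =?= 6.
Decompose h/3: h(u, n, k) =?= u,  a =?= a,  c =?= c.
Occurs check fails: u occurs in h(u, n, k); the equation u =?= h(u, n, k) has no finite solution.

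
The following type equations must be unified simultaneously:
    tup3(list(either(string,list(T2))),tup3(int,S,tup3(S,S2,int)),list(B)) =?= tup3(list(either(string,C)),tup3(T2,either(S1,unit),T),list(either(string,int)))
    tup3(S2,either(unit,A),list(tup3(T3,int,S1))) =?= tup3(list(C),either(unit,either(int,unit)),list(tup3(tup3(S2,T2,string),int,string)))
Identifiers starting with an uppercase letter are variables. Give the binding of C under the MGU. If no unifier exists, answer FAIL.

list(int)

Decompose tup3/3: list(either(string,list(T2))) =?= list(either(string,C)),  tup3(int,S,tup3(S,S2,int)) =?= tup3(T2,either(S1,unit),T),  list(B) =?= list(either(string,int)).
Decompose list/1: either(string,list(T2)) =?= either(string,C).
Decompose either/2: string =?= string,  list(T2) =?= C.
Delete trivial equation string =?= string.
Bind C := list(T2); substituting into the one remaining equation that mentions C gives: tup3(S2,either(unit,A),list(tup3(T3,int,S1))) =?= tup3(list(list(T2)),either(unit,either(int,unit)),list(tup3(tup3(S2,T2,string),int,string))).
Decompose tup3/3: int =?= T2,  S =?= either(S1,unit),  tup3(S,S2,int) =?= T.
Bind T2 := int; substituting into the one remaining equation that mentions T2 gives: tup3(S2,either(unit,A),list(tup3(T3,int,S1))) =?= tup3(list(list(int)),either(unit,either(int,unit)),list(tup3(tup3(S2,int,string),int,string))). Substituting into the earlier binding gives C := list(int).
Bind S := either(S1,unit); substituting into the one remaining equation that mentions S gives: tup3(either(S1,unit),S2,int) =?= T.
Bind T := tup3(either(S1,unit),S2,int); no other remaining equation mentions T.
Decompose list/1: B =?= either(string,int).
Bind B := either(string,int); no other remaining equation mentions B.
Decompose tup3/3: S2 =?= list(list(int)),  either(unit,A) =?= either(unit,either(int,unit)),  list(tup3(T3,int,S1)) =?= list(tup3(tup3(S2,int,string),int,string)).
Bind S2 := list(list(int)); substituting into the one remaining equation that mentions S2 gives: list(tup3(T3,int,S1)) =?= list(tup3(tup3(list(list(int)),int,string),int,string)). Substituting into the earlier binding gives T := tup3(either(S1,unit),list(list(int)),int).
Decompose either/2: unit =?= unit,  A =?= either(int,unit).
Delete trivial equation unit =?= unit.
Bind A := either(int,unit); no other remaining equation mentions A.
Decompose list/1: tup3(T3,int,S1) =?= tup3(tup3(list(list(int)),int,string),int,string).
Decompose tup3/3: T3 =?= tup3(list(list(int)),int,string),  int =?= int,  S1 =?= string.
Bind T3 := tup3(list(list(int)),int,string); no other remaining equation mentions T3.
Delete trivial equation int =?= int.
Bind S1 := string. Substituting into the earlier bindings gives S := either(string,unit), T := tup3(either(string,unit),list(list(int)),int).
MGU = { C -> list(int), T2 -> int, S -> either(string,unit), T -> tup3(either(string,unit),list(list(int)),int), B -> either(string,int), S2 -> list(list(int)), A -> either(int,unit), T3 -> tup3(list(list(int)),int,string), S1 -> string }, so C -> list(int).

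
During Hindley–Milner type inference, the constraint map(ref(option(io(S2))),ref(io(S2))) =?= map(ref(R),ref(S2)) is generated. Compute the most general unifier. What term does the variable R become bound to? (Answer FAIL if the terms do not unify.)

Decompose map/2: ref(option(io(S2))) =?= ref(R),  ref(io(S2)) =?= ref(S2).
Decompose ref/1: option(io(S2)) =?= R.
Bind R := option(io(S2)); no other remaining equation mentions R.
Decompose ref/1: io(S2) =?= S2.
Occurs check fails: S2 occurs in io(S2); the equation S2 =?= io(S2) has no finite solution.

FAIL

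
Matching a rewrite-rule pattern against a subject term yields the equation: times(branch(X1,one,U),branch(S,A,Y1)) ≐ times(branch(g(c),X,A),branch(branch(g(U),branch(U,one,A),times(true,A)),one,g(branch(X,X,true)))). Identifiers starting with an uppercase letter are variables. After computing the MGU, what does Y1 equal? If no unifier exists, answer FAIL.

Decompose times/2: branch(X1,one,U) ≐ branch(g(c),X,A),  branch(S,A,Y1) ≐ branch(branch(g(U),branch(U,one,A),times(true,A)),one,g(branch(X,X,true))).
Decompose branch/3: X1 ≐ g(c),  one ≐ X,  U ≐ A.
Bind X1 := g(c); no other remaining equation mentions X1.
Bind X := one; substituting into the one remaining equation that mentions X gives: branch(S,A,Y1) ≐ branch(branch(g(U),branch(U,one,A),times(true,A)),one,g(branch(one,one,true))).
Bind U := A; substituting into the remaining equation gives: branch(S,A,Y1) ≐ branch(branch(g(A),branch(A,one,A),times(true,A)),one,g(branch(one,one,true))).
Decompose branch/3: S ≐ branch(g(A),branch(A,one,A),times(true,A)),  A ≐ one,  Y1 ≐ g(branch(one,one,true)).
Bind S := branch(g(A),branch(A,one,A),times(true,A)); no other remaining equation mentions S.
Bind A := one; no other remaining equation mentions A. Substituting into the earlier bindings gives U := one, S := branch(g(one),branch(one,one,one),times(true,one)).
Bind Y1 := g(branch(one,one,true)).
MGU = { X1 := g(c), X := one, U := one, S := branch(g(one),branch(one,one,one),times(true,one)), A := one, Y1 := g(branch(one,one,true)) }, so Y1 := g(branch(one,one,true)).

g(branch(one,one,true))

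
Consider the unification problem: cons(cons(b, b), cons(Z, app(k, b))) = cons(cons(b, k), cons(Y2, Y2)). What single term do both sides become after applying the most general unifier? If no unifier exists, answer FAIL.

Decompose cons/2: cons(b, b) = cons(b, k),  cons(Z, app(k, b)) = cons(Y2, Y2).
Decompose cons/2: b = b,  b = k.
Delete trivial equation b = b.
Clash: constants b and k differ; no unifier exists.

FAIL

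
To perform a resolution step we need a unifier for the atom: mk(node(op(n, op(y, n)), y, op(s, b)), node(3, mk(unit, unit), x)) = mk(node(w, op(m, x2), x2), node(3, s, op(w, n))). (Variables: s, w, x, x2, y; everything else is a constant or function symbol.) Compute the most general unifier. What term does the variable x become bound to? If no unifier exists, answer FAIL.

op(op(n, op(op(m, op(mk(unit, unit), b)), n)), n)

Decompose mk/2: node(op(n, op(y, n)), y, op(s, b)) = node(w, op(m, x2), x2),  node(3, mk(unit, unit), x) = node(3, s, op(w, n)).
Decompose node/3: op(n, op(y, n)) = w,  y = op(m, x2),  op(s, b) = x2.
Bind w := op(n, op(y, n)); substituting into the one remaining equation that mentions w gives: node(3, mk(unit, unit), x) = node(3, s, op(op(n, op(y, n)), n)).
Bind y := op(m, x2); substituting into the one remaining equation that mentions y gives: node(3, mk(unit, unit), x) = node(3, s, op(op(n, op(op(m, x2), n)), n)). Substituting into the earlier binding gives w := op(n, op(op(m, x2), n)).
Bind x2 := op(s, b); substituting into the remaining equation gives: node(3, mk(unit, unit), x) = node(3, s, op(op(n, op(op(m, op(s, b)), n)), n)). Substituting into the earlier bindings gives w := op(n, op(op(m, op(s, b)), n)), y := op(m, op(s, b)).
Decompose node/3: 3 = 3,  mk(unit, unit) = s,  x = op(op(n, op(op(m, op(s, b)), n)), n).
Delete trivial equation 3 = 3.
Bind s := mk(unit, unit); substituting into the remaining equation gives: x = op(op(n, op(op(m, op(mk(unit, unit), b)), n)), n). Substituting into the earlier bindings gives w := op(n, op(op(m, op(mk(unit, unit), b)), n)), y := op(m, op(mk(unit, unit), b)), x2 := op(mk(unit, unit), b).
Bind x := op(op(n, op(op(m, op(mk(unit, unit), b)), n)), n).
MGU = { w ↦ op(n, op(op(m, op(mk(unit, unit), b)), n)), y ↦ op(m, op(mk(unit, unit), b)), x2 ↦ op(mk(unit, unit), b), s ↦ mk(unit, unit), x ↦ op(op(n, op(op(m, op(mk(unit, unit), b)), n)), n) }, so x ↦ op(op(n, op(op(m, op(mk(unit, unit), b)), n)), n).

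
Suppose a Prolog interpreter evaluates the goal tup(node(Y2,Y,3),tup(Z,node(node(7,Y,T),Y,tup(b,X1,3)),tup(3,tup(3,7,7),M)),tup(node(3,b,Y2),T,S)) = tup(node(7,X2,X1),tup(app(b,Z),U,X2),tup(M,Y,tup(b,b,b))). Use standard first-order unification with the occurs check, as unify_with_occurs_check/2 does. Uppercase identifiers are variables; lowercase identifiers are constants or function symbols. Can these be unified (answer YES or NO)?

NO

Decompose tup/3: node(Y2,Y,3) = node(7,X2,X1),  tup(Z,node(node(7,Y,T),Y,tup(b,X1,3)),tup(3,tup(3,7,7),M)) = tup(app(b,Z),U,X2),  tup(node(3,b,Y2),T,S) = tup(M,Y,tup(b,b,b)).
Decompose node/3: Y2 = 7,  Y = X2,  3 = X1.
Bind Y2 := 7; substituting into the one remaining equation that mentions Y2 gives: tup(node(3,b,7),T,S) = tup(M,Y,tup(b,b,b)).
Bind Y := X2; substituting into the 2 remaining equations that mention Y gives: tup(Z,node(node(7,X2,T),X2,tup(b,X1,3)),tup(3,tup(3,7,7),M)) = tup(app(b,Z),U,X2),  tup(node(3,b,7),T,S) = tup(M,X2,tup(b,b,b)).
Bind X1 := 3; substituting into the one remaining equation that mentions X1 gives: tup(Z,node(node(7,X2,T),X2,tup(b,3,3)),tup(3,tup(3,7,7),M)) = tup(app(b,Z),U,X2).
Decompose tup/3: Z = app(b,Z),  node(node(7,X2,T),X2,tup(b,3,3)) = U,  tup(3,tup(3,7,7),M) = X2.
Occurs check fails: Z occurs in app(b,Z); the equation Z = app(b,Z) has no finite solution.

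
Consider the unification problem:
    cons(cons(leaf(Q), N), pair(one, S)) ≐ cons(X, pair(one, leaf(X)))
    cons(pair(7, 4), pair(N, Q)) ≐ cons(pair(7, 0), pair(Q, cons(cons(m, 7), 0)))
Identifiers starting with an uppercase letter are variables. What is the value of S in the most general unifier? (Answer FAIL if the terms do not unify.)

Decompose cons/2: cons(leaf(Q), N) ≐ X,  pair(one, S) ≐ pair(one, leaf(X)).
Bind X := cons(leaf(Q), N); substituting into the one remaining equation that mentions X gives: pair(one, S) ≐ pair(one, leaf(cons(leaf(Q), N))).
Decompose pair/2: one ≐ one,  S ≐ leaf(cons(leaf(Q), N)).
Delete trivial equation one ≐ one.
Bind S := leaf(cons(leaf(Q), N)); no other remaining equation mentions S.
Decompose cons/2: pair(7, 4) ≐ pair(7, 0),  pair(N, Q) ≐ pair(Q, cons(cons(m, 7), 0)).
Decompose pair/2: 7 ≐ 7,  4 ≐ 0.
Delete trivial equation 7 ≐ 7.
Clash: constants 4 and 0 differ; no unifier exists.

FAIL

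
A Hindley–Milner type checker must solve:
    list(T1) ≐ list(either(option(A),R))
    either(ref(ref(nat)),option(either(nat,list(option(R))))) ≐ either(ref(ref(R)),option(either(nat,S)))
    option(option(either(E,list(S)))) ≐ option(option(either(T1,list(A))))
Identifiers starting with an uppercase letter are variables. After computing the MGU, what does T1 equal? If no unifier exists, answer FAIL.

either(option(list(option(nat))),nat)

Decompose list/1: T1 ≐ either(option(A),R).
Bind T1 := either(option(A),R); substituting into the one remaining equation that mentions T1 gives: option(option(either(E,list(S)))) ≐ option(option(either(either(option(A),R),list(A)))).
Decompose either/2: ref(ref(nat)) ≐ ref(ref(R)),  option(either(nat,list(option(R)))) ≐ option(either(nat,S)).
Decompose ref/1: ref(nat) ≐ ref(R).
Decompose ref/1: nat ≐ R.
Bind R := nat; substituting into the remaining equations gives: option(either(nat,list(option(nat)))) ≐ option(either(nat,S)),  option(option(either(E,list(S)))) ≐ option(option(either(either(option(A),nat),list(A)))). Substituting into the earlier binding gives T1 := either(option(A),nat).
Decompose option/1: either(nat,list(option(nat))) ≐ either(nat,S).
Decompose either/2: nat ≐ nat,  list(option(nat)) ≐ S.
Delete trivial equation nat ≐ nat.
Bind S := list(option(nat)); substituting into the remaining equation gives: option(option(either(E,list(list(option(nat)))))) ≐ option(option(either(either(option(A),nat),list(A)))).
Decompose option/1: option(either(E,list(list(option(nat))))) ≐ option(either(either(option(A),nat),list(A))).
Decompose option/1: either(E,list(list(option(nat)))) ≐ either(either(option(A),nat),list(A)).
Decompose either/2: E ≐ either(option(A),nat),  list(list(option(nat))) ≐ list(A).
Bind E := either(option(A),nat); no other remaining equation mentions E.
Decompose list/1: list(option(nat)) ≐ A.
Bind A := list(option(nat)). Substituting into the earlier bindings gives T1 := either(option(list(option(nat))),nat), E := either(option(list(option(nat))),nat).
MGU = { T1 := either(option(list(option(nat))),nat), R := nat, S := list(option(nat)), E := either(option(list(option(nat))),nat), A := list(option(nat)) }, so T1 := either(option(list(option(nat))),nat).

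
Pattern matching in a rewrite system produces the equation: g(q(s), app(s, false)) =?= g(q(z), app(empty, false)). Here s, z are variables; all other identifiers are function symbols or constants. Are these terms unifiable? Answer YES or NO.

YES

Decompose g/2: q(s) =?= q(z),  app(s, false) =?= app(empty, false).
Decompose q/1: s =?= z.
Bind s := z; substituting into the remaining equation gives: app(z, false) =?= app(empty, false).
Decompose app/2: z =?= empty,  false =?= false.
Bind z := empty; no other remaining equation mentions z. Substituting into the earlier binding gives s := empty.
Delete trivial equation false =?= false.
No equations remain and no clash or occurs-check failure arose, so a unifier exists.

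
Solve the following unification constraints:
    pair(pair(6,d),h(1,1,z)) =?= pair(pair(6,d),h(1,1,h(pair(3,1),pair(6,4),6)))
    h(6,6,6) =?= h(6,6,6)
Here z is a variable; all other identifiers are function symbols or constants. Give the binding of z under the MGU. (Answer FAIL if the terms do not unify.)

h(pair(3,1),pair(6,4),6)

Decompose pair/2: pair(6,d) =?= pair(6,d),  h(1,1,z) =?= h(1,1,h(pair(3,1),pair(6,4),6)).
Delete trivial equation pair(6,d) =?= pair(6,d).
Decompose h/3: 1 =?= 1,  1 =?= 1,  z =?= h(pair(3,1),pair(6,4),6).
Delete trivial equation 1 =?= 1.
Delete trivial equation 1 =?= 1.
Bind z := h(pair(3,1),pair(6,4),6); no other remaining equation mentions z.
Delete trivial equation h(6,6,6) =?= h(6,6,6).
MGU = { z ↦ h(pair(3,1),pair(6,4),6) }, so z ↦ h(pair(3,1),pair(6,4),6).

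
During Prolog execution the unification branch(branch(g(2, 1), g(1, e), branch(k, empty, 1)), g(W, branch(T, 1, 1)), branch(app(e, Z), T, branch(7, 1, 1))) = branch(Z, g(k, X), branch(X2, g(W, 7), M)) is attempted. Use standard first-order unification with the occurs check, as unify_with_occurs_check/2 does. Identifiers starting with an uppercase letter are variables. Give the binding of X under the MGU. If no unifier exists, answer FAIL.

Decompose branch/3: branch(g(2, 1), g(1, e), branch(k, empty, 1)) = Z,  g(W, branch(T, 1, 1)) = g(k, X),  branch(app(e, Z), T, branch(7, 1, 1)) = branch(X2, g(W, 7), M).
Bind Z := branch(g(2, 1), g(1, e), branch(k, empty, 1)); substituting into the one remaining equation that mentions Z gives: branch(app(e, branch(g(2, 1), g(1, e), branch(k, empty, 1))), T, branch(7, 1, 1)) = branch(X2, g(W, 7), M).
Decompose g/2: W = k,  branch(T, 1, 1) = X.
Bind W := k; substituting into the one remaining equation that mentions W gives: branch(app(e, branch(g(2, 1), g(1, e), branch(k, empty, 1))), T, branch(7, 1, 1)) = branch(X2, g(k, 7), M).
Bind X := branch(T, 1, 1); no other remaining equation mentions X.
Decompose branch/3: app(e, branch(g(2, 1), g(1, e), branch(k, empty, 1))) = X2,  T = g(k, 7),  branch(7, 1, 1) = M.
Bind X2 := app(e, branch(g(2, 1), g(1, e), branch(k, empty, 1))); no other remaining equation mentions X2.
Bind T := g(k, 7); no other remaining equation mentions T. Substituting into the earlier binding gives X := branch(g(k, 7), 1, 1).
Bind M := branch(7, 1, 1).
MGU = { Z = branch(g(2, 1), g(1, e), branch(k, empty, 1)), W = k, X = branch(g(k, 7), 1, 1), X2 = app(e, branch(g(2, 1), g(1, e), branch(k, empty, 1))), T = g(k, 7), M = branch(7, 1, 1) }, so X = branch(g(k, 7), 1, 1).

branch(g(k, 7), 1, 1)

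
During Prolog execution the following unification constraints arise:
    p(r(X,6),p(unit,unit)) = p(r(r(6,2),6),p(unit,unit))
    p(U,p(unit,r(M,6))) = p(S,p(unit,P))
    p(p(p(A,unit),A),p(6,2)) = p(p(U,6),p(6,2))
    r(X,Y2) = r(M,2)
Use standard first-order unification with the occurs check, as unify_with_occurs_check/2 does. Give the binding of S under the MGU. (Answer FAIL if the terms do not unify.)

p(6,unit)

Decompose p/2: r(X,6) = r(r(6,2),6),  p(unit,unit) = p(unit,unit).
Decompose r/2: X = r(6,2),  6 = 6.
Bind X := r(6,2); substituting into the one remaining equation that mentions X gives: r(r(6,2),Y2) = r(M,2).
Delete trivial equation 6 = 6.
Delete trivial equation p(unit,unit) = p(unit,unit).
Decompose p/2: U = S,  p(unit,r(M,6)) = p(unit,P).
Bind U := S; substituting into the one remaining equation that mentions U gives: p(p(p(A,unit),A),p(6,2)) = p(p(S,6),p(6,2)).
Decompose p/2: unit = unit,  r(M,6) = P.
Delete trivial equation unit = unit.
Bind P := r(M,6); no other remaining equation mentions P.
Decompose p/2: p(p(A,unit),A) = p(S,6),  p(6,2) = p(6,2).
Decompose p/2: p(A,unit) = S,  A = 6.
Bind S := p(A,unit); no other remaining equation mentions S. Substituting into the earlier binding gives U := p(A,unit).
Bind A := 6; no other remaining equation mentions A. Substituting into the earlier bindings gives U := p(6,unit), S := p(6,unit).
Delete trivial equation p(6,2) = p(6,2).
Decompose r/2: r(6,2) = M,  Y2 = 2.
Bind M := r(6,2); no other remaining equation mentions M. Substituting into the earlier binding gives P := r(r(6,2),6).
Bind Y2 := 2.
MGU = { X ↦ r(6,2), U ↦ p(6,unit), P ↦ r(r(6,2),6), S ↦ p(6,unit), A ↦ 6, M ↦ r(6,2), Y2 ↦ 2 }, so S ↦ p(6,unit).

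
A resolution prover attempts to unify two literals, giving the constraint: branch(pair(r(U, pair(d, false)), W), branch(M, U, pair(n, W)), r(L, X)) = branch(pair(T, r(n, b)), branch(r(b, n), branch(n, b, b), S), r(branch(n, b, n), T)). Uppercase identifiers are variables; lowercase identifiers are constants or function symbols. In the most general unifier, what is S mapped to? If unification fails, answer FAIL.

Decompose branch/3: pair(r(U, pair(d, false)), W) = pair(T, r(n, b)),  branch(M, U, pair(n, W)) = branch(r(b, n), branch(n, b, b), S),  r(L, X) = r(branch(n, b, n), T).
Decompose pair/2: r(U, pair(d, false)) = T,  W = r(n, b).
Bind T := r(U, pair(d, false)); substituting into the one remaining equation that mentions T gives: r(L, X) = r(branch(n, b, n), r(U, pair(d, false))).
Bind W := r(n, b); substituting into the one remaining equation that mentions W gives: branch(M, U, pair(n, r(n, b))) = branch(r(b, n), branch(n, b, b), S).
Decompose branch/3: M = r(b, n),  U = branch(n, b, b),  pair(n, r(n, b)) = S.
Bind M := r(b, n); no other remaining equation mentions M.
Bind U := branch(n, b, b); substituting into the one remaining equation that mentions U gives: r(L, X) = r(branch(n, b, n), r(branch(n, b, b), pair(d, false))). Substituting into the earlier binding gives T := r(branch(n, b, b), pair(d, false)).
Bind S := pair(n, r(n, b)); no other remaining equation mentions S.
Decompose r/2: L = branch(n, b, n),  X = r(branch(n, b, b), pair(d, false)).
Bind L := branch(n, b, n); no other remaining equation mentions L.
Bind X := r(branch(n, b, b), pair(d, false)).
MGU = { T := r(branch(n, b, b), pair(d, false)), W := r(n, b), M := r(b, n), U := branch(n, b, b), S := pair(n, r(n, b)), L := branch(n, b, n), X := r(branch(n, b, b), pair(d, false)) }, so S := pair(n, r(n, b)).

pair(n, r(n, b))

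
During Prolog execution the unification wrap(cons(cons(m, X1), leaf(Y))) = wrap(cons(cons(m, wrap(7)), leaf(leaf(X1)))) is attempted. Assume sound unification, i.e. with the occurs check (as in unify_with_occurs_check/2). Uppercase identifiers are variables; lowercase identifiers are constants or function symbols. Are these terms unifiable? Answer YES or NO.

Decompose wrap/1: cons(cons(m, X1), leaf(Y)) = cons(cons(m, wrap(7)), leaf(leaf(X1))).
Decompose cons/2: cons(m, X1) = cons(m, wrap(7)),  leaf(Y) = leaf(leaf(X1)).
Decompose cons/2: m = m,  X1 = wrap(7).
Delete trivial equation m = m.
Bind X1 := wrap(7); substituting into the remaining equation gives: leaf(Y) = leaf(leaf(wrap(7))).
Decompose leaf/1: Y = leaf(wrap(7)).
Bind Y := leaf(wrap(7)).
No equations remain and no clash or occurs-check failure arose, so a unifier exists.

YES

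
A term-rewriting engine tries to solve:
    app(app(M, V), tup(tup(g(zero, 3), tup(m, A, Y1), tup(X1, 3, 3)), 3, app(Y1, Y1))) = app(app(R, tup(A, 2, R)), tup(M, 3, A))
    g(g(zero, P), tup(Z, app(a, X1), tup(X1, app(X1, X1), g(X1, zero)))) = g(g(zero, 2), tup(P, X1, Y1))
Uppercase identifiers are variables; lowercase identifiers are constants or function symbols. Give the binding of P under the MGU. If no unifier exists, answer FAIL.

Decompose app/2: app(M, V) = app(R, tup(A, 2, R)),  tup(tup(g(zero, 3), tup(m, A, Y1), tup(X1, 3, 3)), 3, app(Y1, Y1)) = tup(M, 3, A).
Decompose app/2: M = R,  V = tup(A, 2, R).
Bind M := R; substituting into the one remaining equation that mentions M gives: tup(tup(g(zero, 3), tup(m, A, Y1), tup(X1, 3, 3)), 3, app(Y1, Y1)) = tup(R, 3, A).
Bind V := tup(A, 2, R); no other remaining equation mentions V.
Decompose tup/3: tup(g(zero, 3), tup(m, A, Y1), tup(X1, 3, 3)) = R,  3 = 3,  app(Y1, Y1) = A.
Bind R := tup(g(zero, 3), tup(m, A, Y1), tup(X1, 3, 3)); no other remaining equation mentions R. Substituting into the earlier bindings gives M := tup(g(zero, 3), tup(m, A, Y1), tup(X1, 3, 3)), V := tup(A, 2, tup(g(zero, 3), tup(m, A, Y1), tup(X1, 3, 3))).
Delete trivial equation 3 = 3.
Bind A := app(Y1, Y1); no other remaining equation mentions A. Substituting into the earlier bindings gives M := tup(g(zero, 3), tup(m, app(Y1, Y1), Y1), tup(X1, 3, 3)), V := tup(app(Y1, Y1), 2, tup(g(zero, 3), tup(m, app(Y1, Y1), Y1), tup(X1, 3, 3))), R := tup(g(zero, 3), tup(m, app(Y1, Y1), Y1), tup(X1, 3, 3)).
Decompose g/2: g(zero, P) = g(zero, 2),  tup(Z, app(a, X1), tup(X1, app(X1, X1), g(X1, zero))) = tup(P, X1, Y1).
Decompose g/2: zero = zero,  P = 2.
Delete trivial equation zero = zero.
Bind P := 2; substituting into the remaining equation gives: tup(Z, app(a, X1), tup(X1, app(X1, X1), g(X1, zero))) = tup(2, X1, Y1).
Decompose tup/3: Z = 2,  app(a, X1) = X1,  tup(X1, app(X1, X1), g(X1, zero)) = Y1.
Bind Z := 2; no other remaining equation mentions Z.
Occurs check fails: X1 occurs in app(a, X1); the equation X1 = app(a, X1) has no finite solution.

FAIL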